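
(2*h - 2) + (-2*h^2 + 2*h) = -2*h^2 + 4*h - 2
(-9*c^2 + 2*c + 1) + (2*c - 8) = -9*c^2 + 4*c - 7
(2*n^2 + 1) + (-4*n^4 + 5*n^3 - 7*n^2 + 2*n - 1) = -4*n^4 + 5*n^3 - 5*n^2 + 2*n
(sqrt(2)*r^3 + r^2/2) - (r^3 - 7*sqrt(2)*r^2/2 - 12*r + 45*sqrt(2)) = -r^3 + sqrt(2)*r^3 + r^2/2 + 7*sqrt(2)*r^2/2 + 12*r - 45*sqrt(2)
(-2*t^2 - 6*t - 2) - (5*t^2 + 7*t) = -7*t^2 - 13*t - 2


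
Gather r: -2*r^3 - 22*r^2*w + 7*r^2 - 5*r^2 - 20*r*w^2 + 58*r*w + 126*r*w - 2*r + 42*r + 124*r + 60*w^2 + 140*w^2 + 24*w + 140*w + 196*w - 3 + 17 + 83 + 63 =-2*r^3 + r^2*(2 - 22*w) + r*(-20*w^2 + 184*w + 164) + 200*w^2 + 360*w + 160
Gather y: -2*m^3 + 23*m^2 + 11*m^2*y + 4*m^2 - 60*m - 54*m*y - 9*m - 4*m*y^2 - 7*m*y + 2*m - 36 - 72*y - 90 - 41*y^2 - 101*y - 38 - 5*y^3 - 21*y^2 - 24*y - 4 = -2*m^3 + 27*m^2 - 67*m - 5*y^3 + y^2*(-4*m - 62) + y*(11*m^2 - 61*m - 197) - 168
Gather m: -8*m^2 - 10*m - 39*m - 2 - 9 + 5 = -8*m^2 - 49*m - 6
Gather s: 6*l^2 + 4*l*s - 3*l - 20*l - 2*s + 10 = 6*l^2 - 23*l + s*(4*l - 2) + 10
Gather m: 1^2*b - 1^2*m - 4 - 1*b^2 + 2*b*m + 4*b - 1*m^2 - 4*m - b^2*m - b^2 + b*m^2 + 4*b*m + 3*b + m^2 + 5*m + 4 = -2*b^2 + b*m^2 + 8*b + m*(-b^2 + 6*b)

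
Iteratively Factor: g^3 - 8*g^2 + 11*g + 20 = (g - 5)*(g^2 - 3*g - 4) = (g - 5)*(g + 1)*(g - 4)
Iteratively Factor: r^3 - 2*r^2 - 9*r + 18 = (r - 3)*(r^2 + r - 6) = (r - 3)*(r - 2)*(r + 3)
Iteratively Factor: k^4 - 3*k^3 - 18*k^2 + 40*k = (k - 2)*(k^3 - k^2 - 20*k) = (k - 2)*(k + 4)*(k^2 - 5*k) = k*(k - 2)*(k + 4)*(k - 5)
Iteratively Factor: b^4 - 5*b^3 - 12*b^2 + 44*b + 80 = (b + 2)*(b^3 - 7*b^2 + 2*b + 40) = (b - 4)*(b + 2)*(b^2 - 3*b - 10) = (b - 4)*(b + 2)^2*(b - 5)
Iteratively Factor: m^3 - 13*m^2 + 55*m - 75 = (m - 5)*(m^2 - 8*m + 15) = (m - 5)^2*(m - 3)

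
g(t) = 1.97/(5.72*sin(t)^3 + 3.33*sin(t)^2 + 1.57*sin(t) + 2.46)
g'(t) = 1.97*(-17.16*sin(t)^2*cos(t) - 6.66*sin(t)*cos(t) - 1.57*cos(t))/(5.72*sin(t)^3 + 3.33*sin(t)^2 + 1.57*sin(t) + 2.46)^2 = (-13.1202*sin(t) + 16.9026*cos(2*t) - 19.9955)*cos(t)/(5.72*sin(t)^3 + 3.33*sin(t)^2 + 1.57*sin(t) + 2.46)^2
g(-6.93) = 1.34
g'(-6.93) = -2.75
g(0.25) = 0.63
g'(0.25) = -0.83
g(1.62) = 0.15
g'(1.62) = 0.01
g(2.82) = 0.57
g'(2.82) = 0.84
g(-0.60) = 1.23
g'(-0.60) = -2.07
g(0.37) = 0.53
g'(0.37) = -0.82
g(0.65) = 0.33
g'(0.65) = -0.54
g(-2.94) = 0.88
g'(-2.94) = 0.36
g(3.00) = 0.71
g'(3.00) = 0.73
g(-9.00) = 1.00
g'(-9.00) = 0.80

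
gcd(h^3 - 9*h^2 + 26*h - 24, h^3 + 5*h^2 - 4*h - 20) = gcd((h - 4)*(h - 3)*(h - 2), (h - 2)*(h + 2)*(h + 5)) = h - 2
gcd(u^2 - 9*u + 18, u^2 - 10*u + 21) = u - 3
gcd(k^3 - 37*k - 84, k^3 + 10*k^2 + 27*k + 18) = k + 3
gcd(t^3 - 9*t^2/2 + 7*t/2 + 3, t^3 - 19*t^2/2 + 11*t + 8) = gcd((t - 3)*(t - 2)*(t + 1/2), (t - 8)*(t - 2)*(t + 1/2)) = t^2 - 3*t/2 - 1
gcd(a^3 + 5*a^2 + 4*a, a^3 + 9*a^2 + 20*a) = a^2 + 4*a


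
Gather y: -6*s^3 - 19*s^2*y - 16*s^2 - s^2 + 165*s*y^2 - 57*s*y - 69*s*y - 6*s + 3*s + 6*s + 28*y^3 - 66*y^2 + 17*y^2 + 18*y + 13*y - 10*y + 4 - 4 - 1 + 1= -6*s^3 - 17*s^2 + 3*s + 28*y^3 + y^2*(165*s - 49) + y*(-19*s^2 - 126*s + 21)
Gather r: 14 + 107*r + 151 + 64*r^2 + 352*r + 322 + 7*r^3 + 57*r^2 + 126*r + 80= 7*r^3 + 121*r^2 + 585*r + 567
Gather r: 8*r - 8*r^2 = -8*r^2 + 8*r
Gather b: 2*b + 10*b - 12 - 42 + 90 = 12*b + 36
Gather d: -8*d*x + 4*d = d*(4 - 8*x)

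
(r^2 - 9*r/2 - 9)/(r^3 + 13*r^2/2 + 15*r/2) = (r - 6)/(r*(r + 5))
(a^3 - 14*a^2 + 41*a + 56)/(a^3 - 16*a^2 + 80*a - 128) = (a^2 - 6*a - 7)/(a^2 - 8*a + 16)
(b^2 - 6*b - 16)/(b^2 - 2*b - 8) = (b - 8)/(b - 4)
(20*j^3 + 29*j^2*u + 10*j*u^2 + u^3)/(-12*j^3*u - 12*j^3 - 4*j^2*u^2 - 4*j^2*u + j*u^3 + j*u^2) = (20*j^3 + 29*j^2*u + 10*j*u^2 + u^3)/(j*(-12*j^2*u - 12*j^2 - 4*j*u^2 - 4*j*u + u^3 + u^2))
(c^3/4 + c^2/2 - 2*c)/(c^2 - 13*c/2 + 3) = c*(c^2 + 2*c - 8)/(2*(2*c^2 - 13*c + 6))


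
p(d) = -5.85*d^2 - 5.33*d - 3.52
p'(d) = -11.7*d - 5.33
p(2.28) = -46.08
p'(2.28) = -32.01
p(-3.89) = -71.31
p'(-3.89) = 40.18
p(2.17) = -42.63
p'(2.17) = -30.72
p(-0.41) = -2.32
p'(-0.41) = -0.53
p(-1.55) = -9.31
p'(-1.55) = 12.80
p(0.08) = -3.98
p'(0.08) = -6.27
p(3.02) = -72.97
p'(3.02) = -40.66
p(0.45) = -7.10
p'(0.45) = -10.60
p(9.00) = -525.34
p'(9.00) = -110.63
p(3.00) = -72.16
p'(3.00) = -40.43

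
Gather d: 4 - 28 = -24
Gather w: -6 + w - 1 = w - 7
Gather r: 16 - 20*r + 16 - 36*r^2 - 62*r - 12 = -36*r^2 - 82*r + 20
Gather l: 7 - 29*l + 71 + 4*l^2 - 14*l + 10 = 4*l^2 - 43*l + 88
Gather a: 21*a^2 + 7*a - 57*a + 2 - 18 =21*a^2 - 50*a - 16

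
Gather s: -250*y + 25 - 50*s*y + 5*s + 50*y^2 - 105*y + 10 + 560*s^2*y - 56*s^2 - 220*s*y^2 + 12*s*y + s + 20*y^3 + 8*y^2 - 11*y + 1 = s^2*(560*y - 56) + s*(-220*y^2 - 38*y + 6) + 20*y^3 + 58*y^2 - 366*y + 36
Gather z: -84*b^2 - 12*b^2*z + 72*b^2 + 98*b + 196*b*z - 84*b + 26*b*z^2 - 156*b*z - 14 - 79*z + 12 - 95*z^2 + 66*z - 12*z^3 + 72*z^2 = -12*b^2 + 14*b - 12*z^3 + z^2*(26*b - 23) + z*(-12*b^2 + 40*b - 13) - 2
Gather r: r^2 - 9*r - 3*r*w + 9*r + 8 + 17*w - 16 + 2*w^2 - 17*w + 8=r^2 - 3*r*w + 2*w^2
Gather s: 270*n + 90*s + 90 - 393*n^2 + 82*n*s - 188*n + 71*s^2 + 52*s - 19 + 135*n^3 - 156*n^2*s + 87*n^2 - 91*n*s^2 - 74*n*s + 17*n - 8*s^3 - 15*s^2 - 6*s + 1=135*n^3 - 306*n^2 + 99*n - 8*s^3 + s^2*(56 - 91*n) + s*(-156*n^2 + 8*n + 136) + 72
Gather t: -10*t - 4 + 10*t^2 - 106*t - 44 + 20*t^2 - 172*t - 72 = 30*t^2 - 288*t - 120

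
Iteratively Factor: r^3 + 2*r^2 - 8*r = (r - 2)*(r^2 + 4*r) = (r - 2)*(r + 4)*(r)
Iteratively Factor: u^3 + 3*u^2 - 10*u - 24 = (u + 4)*(u^2 - u - 6) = (u + 2)*(u + 4)*(u - 3)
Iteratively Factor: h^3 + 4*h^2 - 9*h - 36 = (h - 3)*(h^2 + 7*h + 12) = (h - 3)*(h + 3)*(h + 4)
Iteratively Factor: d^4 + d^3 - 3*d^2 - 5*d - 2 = (d - 2)*(d^3 + 3*d^2 + 3*d + 1) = (d - 2)*(d + 1)*(d^2 + 2*d + 1) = (d - 2)*(d + 1)^2*(d + 1)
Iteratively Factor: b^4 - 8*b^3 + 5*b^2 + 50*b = (b - 5)*(b^3 - 3*b^2 - 10*b) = (b - 5)^2*(b^2 + 2*b) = (b - 5)^2*(b + 2)*(b)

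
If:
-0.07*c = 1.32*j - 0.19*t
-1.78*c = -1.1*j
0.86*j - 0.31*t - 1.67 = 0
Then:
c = -0.76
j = -1.22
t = -8.78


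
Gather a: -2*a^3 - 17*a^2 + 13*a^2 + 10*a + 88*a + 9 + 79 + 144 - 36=-2*a^3 - 4*a^2 + 98*a + 196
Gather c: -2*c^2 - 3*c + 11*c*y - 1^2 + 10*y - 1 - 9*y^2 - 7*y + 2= -2*c^2 + c*(11*y - 3) - 9*y^2 + 3*y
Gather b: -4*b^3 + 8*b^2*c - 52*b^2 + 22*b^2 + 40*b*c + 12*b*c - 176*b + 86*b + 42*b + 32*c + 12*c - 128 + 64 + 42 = -4*b^3 + b^2*(8*c - 30) + b*(52*c - 48) + 44*c - 22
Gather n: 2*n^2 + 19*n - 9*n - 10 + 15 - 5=2*n^2 + 10*n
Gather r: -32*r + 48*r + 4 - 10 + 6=16*r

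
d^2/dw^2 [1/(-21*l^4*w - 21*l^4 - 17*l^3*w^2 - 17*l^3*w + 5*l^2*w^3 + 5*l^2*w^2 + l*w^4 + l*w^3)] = 2*((17*l^2 - 15*l*w - 5*l - 6*w^2 - 3*w)*(21*l^3*w + 21*l^3 + 17*l^2*w^2 + 17*l^2*w - 5*l*w^3 - 5*l*w^2 - w^4 - w^3) - (-21*l^3 - 34*l^2*w - 17*l^2 + 15*l*w^2 + 10*l*w + 4*w^3 + 3*w^2)^2)/(l*(21*l^3*w + 21*l^3 + 17*l^2*w^2 + 17*l^2*w - 5*l*w^3 - 5*l*w^2 - w^4 - w^3)^3)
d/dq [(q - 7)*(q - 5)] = 2*q - 12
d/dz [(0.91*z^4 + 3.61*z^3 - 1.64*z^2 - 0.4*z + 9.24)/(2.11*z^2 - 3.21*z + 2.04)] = (3.8402*z^5 - 1.1462*z^4 - 15.7506*z^3 + 28.2016*z^2 - 45.684*z + 28.8444)/(4.4521*z^4 - 13.5462*z^3 + 18.9129*z^2 - 13.0968*z + 4.1616)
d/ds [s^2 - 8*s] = 2*s - 8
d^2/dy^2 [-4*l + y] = 0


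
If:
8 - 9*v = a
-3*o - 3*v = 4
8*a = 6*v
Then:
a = 8/13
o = -28/13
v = 32/39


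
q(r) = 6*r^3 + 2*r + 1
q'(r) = 18*r^2 + 2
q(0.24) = 1.56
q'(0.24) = 3.04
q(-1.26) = -13.52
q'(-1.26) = 30.58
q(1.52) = 25.11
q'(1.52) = 43.59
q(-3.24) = -209.55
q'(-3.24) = 190.96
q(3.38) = 239.45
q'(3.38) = 207.64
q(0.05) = 1.10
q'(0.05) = 2.04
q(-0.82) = -3.95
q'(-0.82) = 14.10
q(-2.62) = -112.15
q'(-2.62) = 125.56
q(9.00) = 4393.00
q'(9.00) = 1460.00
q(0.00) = 1.00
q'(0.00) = 2.00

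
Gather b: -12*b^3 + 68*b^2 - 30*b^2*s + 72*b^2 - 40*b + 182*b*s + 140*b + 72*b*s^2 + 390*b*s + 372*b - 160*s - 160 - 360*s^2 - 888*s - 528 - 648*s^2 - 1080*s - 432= -12*b^3 + b^2*(140 - 30*s) + b*(72*s^2 + 572*s + 472) - 1008*s^2 - 2128*s - 1120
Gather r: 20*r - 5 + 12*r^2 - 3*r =12*r^2 + 17*r - 5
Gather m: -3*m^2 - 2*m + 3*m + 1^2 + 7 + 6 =-3*m^2 + m + 14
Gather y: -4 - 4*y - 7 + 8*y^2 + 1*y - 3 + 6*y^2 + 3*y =14*y^2 - 14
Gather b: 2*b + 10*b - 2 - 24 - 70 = 12*b - 96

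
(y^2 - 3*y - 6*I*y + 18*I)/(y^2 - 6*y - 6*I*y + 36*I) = (y - 3)/(y - 6)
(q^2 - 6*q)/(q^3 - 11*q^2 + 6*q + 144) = q/(q^2 - 5*q - 24)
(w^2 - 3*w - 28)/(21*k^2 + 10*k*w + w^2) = (w^2 - 3*w - 28)/(21*k^2 + 10*k*w + w^2)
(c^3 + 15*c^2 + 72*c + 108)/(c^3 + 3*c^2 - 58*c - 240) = (c^2 + 9*c + 18)/(c^2 - 3*c - 40)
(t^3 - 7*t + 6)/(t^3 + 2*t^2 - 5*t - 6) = (t - 1)/(t + 1)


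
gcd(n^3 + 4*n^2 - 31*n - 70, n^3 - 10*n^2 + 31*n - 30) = n - 5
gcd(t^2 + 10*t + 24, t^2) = 1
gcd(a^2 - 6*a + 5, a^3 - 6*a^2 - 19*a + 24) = a - 1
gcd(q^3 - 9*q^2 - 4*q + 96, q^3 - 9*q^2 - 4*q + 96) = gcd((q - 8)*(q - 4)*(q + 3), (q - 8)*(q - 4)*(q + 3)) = q^3 - 9*q^2 - 4*q + 96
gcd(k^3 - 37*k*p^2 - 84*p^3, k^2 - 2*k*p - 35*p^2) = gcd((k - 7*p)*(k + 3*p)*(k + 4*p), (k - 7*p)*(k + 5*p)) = -k + 7*p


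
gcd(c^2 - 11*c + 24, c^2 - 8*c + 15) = c - 3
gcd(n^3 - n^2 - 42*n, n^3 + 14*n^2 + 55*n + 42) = n + 6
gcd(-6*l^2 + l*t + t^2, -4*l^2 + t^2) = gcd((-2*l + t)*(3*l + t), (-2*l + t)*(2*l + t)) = -2*l + t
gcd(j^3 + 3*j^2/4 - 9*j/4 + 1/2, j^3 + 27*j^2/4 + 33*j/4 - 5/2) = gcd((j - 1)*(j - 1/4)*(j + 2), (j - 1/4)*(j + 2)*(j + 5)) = j^2 + 7*j/4 - 1/2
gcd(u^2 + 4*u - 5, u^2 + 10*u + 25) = u + 5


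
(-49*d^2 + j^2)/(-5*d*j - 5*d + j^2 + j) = (49*d^2 - j^2)/(5*d*j + 5*d - j^2 - j)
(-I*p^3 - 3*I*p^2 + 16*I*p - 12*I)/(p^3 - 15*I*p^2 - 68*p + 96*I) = I*(-p^3 - 3*p^2 + 16*p - 12)/(p^3 - 15*I*p^2 - 68*p + 96*I)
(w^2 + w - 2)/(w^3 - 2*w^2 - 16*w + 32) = (w^2 + w - 2)/(w^3 - 2*w^2 - 16*w + 32)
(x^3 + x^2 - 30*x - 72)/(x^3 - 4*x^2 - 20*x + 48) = (x + 3)/(x - 2)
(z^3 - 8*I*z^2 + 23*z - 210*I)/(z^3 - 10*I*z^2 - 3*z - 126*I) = (z + 5*I)/(z + 3*I)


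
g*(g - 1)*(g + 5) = g^3 + 4*g^2 - 5*g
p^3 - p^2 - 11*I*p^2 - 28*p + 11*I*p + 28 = (p - 1)*(p - 7*I)*(p - 4*I)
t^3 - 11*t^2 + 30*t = t*(t - 6)*(t - 5)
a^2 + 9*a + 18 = (a + 3)*(a + 6)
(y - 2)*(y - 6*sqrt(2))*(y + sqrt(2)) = y^3 - 5*sqrt(2)*y^2 - 2*y^2 - 12*y + 10*sqrt(2)*y + 24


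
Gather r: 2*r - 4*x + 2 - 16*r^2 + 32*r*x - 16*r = -16*r^2 + r*(32*x - 14) - 4*x + 2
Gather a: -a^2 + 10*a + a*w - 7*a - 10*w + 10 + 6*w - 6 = -a^2 + a*(w + 3) - 4*w + 4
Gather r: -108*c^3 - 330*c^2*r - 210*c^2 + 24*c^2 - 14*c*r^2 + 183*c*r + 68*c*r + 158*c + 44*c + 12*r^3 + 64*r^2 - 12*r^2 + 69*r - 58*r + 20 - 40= -108*c^3 - 186*c^2 + 202*c + 12*r^3 + r^2*(52 - 14*c) + r*(-330*c^2 + 251*c + 11) - 20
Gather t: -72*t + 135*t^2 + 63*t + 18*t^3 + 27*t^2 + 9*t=18*t^3 + 162*t^2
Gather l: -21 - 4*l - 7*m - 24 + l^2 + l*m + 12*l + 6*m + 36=l^2 + l*(m + 8) - m - 9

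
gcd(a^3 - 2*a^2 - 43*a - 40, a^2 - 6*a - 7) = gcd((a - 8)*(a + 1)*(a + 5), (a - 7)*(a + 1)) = a + 1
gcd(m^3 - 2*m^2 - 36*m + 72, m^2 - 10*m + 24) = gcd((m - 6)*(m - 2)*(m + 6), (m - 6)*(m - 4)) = m - 6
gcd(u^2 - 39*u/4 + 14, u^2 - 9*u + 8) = u - 8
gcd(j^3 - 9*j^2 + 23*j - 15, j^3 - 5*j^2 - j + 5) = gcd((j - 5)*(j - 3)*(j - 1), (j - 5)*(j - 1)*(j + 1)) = j^2 - 6*j + 5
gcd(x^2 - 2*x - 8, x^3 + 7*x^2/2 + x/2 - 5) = x + 2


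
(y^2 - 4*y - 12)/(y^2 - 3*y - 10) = (y - 6)/(y - 5)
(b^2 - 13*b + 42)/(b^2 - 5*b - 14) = (b - 6)/(b + 2)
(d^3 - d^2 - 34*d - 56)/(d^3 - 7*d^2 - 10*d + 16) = (d^2 - 3*d - 28)/(d^2 - 9*d + 8)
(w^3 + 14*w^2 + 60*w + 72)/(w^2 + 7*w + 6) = (w^2 + 8*w + 12)/(w + 1)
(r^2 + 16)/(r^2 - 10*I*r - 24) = (r + 4*I)/(r - 6*I)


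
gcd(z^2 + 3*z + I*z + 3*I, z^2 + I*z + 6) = 1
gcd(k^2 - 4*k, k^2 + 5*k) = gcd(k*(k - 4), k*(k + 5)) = k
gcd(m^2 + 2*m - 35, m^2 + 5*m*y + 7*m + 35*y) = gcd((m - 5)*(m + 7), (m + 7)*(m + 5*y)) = m + 7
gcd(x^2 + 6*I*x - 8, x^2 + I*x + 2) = x + 2*I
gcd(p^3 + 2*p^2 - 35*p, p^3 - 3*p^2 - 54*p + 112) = p + 7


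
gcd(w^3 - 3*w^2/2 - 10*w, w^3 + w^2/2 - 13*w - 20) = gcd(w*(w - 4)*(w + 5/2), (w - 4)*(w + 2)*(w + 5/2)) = w^2 - 3*w/2 - 10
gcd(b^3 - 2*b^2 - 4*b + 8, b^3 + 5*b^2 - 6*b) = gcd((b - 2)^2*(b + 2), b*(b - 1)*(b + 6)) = 1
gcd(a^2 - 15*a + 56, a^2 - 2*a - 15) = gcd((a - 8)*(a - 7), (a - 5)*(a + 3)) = 1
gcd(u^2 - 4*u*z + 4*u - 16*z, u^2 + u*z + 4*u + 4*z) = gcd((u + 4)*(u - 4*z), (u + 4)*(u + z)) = u + 4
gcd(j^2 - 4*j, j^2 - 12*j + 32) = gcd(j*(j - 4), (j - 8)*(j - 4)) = j - 4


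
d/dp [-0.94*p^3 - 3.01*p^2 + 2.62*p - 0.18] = -2.82*p^2 - 6.02*p + 2.62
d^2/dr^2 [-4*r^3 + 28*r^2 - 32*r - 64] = 56 - 24*r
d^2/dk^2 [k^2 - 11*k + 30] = 2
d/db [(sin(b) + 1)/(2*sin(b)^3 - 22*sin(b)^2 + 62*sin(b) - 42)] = (-sin(b)^3 + 4*sin(b)^2 + 11*sin(b) - 26)*cos(b)/((sin(b) - 7)^2*(sin(b) - 3)^2*(sin(b) - 1)^2)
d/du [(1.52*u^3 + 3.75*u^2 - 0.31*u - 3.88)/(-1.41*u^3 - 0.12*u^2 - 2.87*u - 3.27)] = (-8.88178419700125e-16*u^5 + 5.1051*u^4 - 9.599*u^3 - 42.1233*u^2 - 25.4562*u - 10.1219)/(1.9881*u^6 + 0.3384*u^5 + 8.1078*u^4 + 9.9102*u^3 + 9.0217*u^2 + 18.7698*u + 10.6929)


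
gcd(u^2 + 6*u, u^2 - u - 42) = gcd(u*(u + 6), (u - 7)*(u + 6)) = u + 6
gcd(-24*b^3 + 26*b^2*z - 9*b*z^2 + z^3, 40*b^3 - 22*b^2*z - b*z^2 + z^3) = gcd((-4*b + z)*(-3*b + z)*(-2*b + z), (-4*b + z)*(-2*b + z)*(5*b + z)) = 8*b^2 - 6*b*z + z^2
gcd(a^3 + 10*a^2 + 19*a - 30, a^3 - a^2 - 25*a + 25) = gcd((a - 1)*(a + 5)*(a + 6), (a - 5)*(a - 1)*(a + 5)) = a^2 + 4*a - 5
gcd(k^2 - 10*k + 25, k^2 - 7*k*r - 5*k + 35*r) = k - 5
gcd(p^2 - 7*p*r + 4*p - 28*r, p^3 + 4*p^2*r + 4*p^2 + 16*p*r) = p + 4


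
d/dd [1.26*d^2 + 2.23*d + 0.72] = 2.52*d + 2.23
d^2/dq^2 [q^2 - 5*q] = 2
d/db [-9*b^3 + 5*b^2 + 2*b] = -27*b^2 + 10*b + 2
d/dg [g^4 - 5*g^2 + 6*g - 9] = 4*g^3 - 10*g + 6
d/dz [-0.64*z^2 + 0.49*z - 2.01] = 0.49 - 1.28*z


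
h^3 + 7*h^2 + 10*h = h*(h + 2)*(h + 5)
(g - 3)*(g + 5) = g^2 + 2*g - 15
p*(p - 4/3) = p^2 - 4*p/3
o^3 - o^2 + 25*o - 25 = (o - 1)*(o - 5*I)*(o + 5*I)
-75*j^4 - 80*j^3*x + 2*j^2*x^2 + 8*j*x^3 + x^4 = (-3*j + x)*(j + x)*(5*j + x)^2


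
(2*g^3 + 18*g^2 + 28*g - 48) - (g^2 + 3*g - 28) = 2*g^3 + 17*g^2 + 25*g - 20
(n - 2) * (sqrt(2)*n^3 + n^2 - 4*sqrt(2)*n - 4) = sqrt(2)*n^4 - 2*sqrt(2)*n^3 + n^3 - 4*sqrt(2)*n^2 - 2*n^2 - 4*n + 8*sqrt(2)*n + 8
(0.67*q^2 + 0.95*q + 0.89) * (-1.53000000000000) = -1.0251*q^2 - 1.4535*q - 1.3617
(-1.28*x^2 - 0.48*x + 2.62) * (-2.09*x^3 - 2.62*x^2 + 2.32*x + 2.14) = 2.6752*x^5 + 4.3568*x^4 - 7.1878*x^3 - 10.7172*x^2 + 5.0512*x + 5.6068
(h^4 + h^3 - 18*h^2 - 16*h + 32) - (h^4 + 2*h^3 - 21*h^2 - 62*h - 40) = -h^3 + 3*h^2 + 46*h + 72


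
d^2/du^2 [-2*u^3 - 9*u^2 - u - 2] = -12*u - 18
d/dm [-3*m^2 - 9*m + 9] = -6*m - 9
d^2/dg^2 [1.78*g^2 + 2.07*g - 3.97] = 3.56000000000000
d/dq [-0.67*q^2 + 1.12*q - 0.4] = 1.12 - 1.34*q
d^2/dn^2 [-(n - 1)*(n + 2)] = -2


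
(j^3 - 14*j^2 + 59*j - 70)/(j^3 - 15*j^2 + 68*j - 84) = (j - 5)/(j - 6)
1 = 1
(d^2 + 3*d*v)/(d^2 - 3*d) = (d + 3*v)/(d - 3)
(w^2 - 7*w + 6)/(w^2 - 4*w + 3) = (w - 6)/(w - 3)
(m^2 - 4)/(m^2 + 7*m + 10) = (m - 2)/(m + 5)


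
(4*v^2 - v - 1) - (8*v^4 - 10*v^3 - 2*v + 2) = -8*v^4 + 10*v^3 + 4*v^2 + v - 3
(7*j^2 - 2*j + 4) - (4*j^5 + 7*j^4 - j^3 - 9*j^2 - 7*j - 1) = -4*j^5 - 7*j^4 + j^3 + 16*j^2 + 5*j + 5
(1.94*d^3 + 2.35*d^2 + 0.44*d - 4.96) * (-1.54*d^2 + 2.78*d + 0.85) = -2.9876*d^5 + 1.7742*d^4 + 7.5044*d^3 + 10.8591*d^2 - 13.4148*d - 4.216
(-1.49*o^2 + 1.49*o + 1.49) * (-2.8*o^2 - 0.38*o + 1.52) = 4.172*o^4 - 3.6058*o^3 - 7.003*o^2 + 1.6986*o + 2.2648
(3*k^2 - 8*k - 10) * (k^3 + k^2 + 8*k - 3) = 3*k^5 - 5*k^4 + 6*k^3 - 83*k^2 - 56*k + 30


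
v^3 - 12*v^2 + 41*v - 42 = (v - 7)*(v - 3)*(v - 2)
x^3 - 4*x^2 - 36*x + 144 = (x - 6)*(x - 4)*(x + 6)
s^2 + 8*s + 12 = (s + 2)*(s + 6)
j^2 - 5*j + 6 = (j - 3)*(j - 2)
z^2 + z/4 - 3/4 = (z - 3/4)*(z + 1)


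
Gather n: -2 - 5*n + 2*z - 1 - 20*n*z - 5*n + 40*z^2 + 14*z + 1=n*(-20*z - 10) + 40*z^2 + 16*z - 2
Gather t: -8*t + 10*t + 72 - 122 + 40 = 2*t - 10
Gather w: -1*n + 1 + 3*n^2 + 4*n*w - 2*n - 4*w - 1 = 3*n^2 - 3*n + w*(4*n - 4)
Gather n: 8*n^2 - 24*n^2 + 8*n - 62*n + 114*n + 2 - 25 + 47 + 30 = -16*n^2 + 60*n + 54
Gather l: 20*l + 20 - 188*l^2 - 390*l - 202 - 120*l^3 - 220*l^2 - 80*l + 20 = -120*l^3 - 408*l^2 - 450*l - 162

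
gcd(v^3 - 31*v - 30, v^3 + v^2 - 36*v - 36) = v^2 - 5*v - 6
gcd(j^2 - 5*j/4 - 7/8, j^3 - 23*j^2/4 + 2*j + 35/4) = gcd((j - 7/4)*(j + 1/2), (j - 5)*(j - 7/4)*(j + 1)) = j - 7/4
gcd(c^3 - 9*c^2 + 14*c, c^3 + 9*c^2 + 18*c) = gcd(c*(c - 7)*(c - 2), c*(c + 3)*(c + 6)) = c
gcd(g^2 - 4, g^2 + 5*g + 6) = g + 2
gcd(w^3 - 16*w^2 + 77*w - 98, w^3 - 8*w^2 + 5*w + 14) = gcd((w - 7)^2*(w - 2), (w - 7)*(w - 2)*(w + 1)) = w^2 - 9*w + 14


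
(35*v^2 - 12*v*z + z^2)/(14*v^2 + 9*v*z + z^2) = (35*v^2 - 12*v*z + z^2)/(14*v^2 + 9*v*z + z^2)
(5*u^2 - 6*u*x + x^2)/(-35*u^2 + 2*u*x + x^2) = (-u + x)/(7*u + x)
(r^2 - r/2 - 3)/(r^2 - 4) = (r + 3/2)/(r + 2)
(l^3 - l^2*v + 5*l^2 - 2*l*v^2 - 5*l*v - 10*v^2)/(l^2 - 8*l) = (l^3 - l^2*v + 5*l^2 - 2*l*v^2 - 5*l*v - 10*v^2)/(l*(l - 8))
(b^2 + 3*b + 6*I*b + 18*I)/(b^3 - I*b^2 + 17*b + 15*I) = (b^2 + b*(3 + 6*I) + 18*I)/(b^3 - I*b^2 + 17*b + 15*I)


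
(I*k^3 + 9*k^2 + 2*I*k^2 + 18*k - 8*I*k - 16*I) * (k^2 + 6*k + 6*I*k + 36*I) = I*k^5 + 3*k^4 + 8*I*k^4 + 24*k^3 + 58*I*k^3 + 84*k^2 + 368*I*k^2 + 384*k + 552*I*k + 576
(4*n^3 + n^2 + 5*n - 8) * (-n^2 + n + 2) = -4*n^5 + 3*n^4 + 4*n^3 + 15*n^2 + 2*n - 16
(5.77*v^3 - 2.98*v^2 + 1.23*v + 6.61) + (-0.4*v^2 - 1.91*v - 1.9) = 5.77*v^3 - 3.38*v^2 - 0.68*v + 4.71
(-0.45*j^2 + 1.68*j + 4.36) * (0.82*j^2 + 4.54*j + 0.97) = -0.369*j^4 - 0.6654*j^3 + 10.7659*j^2 + 21.424*j + 4.2292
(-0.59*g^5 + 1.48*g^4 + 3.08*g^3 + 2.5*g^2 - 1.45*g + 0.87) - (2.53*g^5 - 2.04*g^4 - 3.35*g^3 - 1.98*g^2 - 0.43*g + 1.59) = -3.12*g^5 + 3.52*g^4 + 6.43*g^3 + 4.48*g^2 - 1.02*g - 0.72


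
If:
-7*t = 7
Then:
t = -1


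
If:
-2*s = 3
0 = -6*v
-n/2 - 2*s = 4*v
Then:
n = 6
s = -3/2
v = 0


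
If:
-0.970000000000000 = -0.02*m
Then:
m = 48.50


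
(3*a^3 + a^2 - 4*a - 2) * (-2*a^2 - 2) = -6*a^5 - 2*a^4 + 2*a^3 + 2*a^2 + 8*a + 4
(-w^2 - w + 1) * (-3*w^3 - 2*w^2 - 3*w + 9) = 3*w^5 + 5*w^4 + 2*w^3 - 8*w^2 - 12*w + 9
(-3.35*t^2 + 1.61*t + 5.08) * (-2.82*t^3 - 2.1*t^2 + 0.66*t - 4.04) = 9.447*t^5 + 2.4948*t^4 - 19.9176*t^3 + 3.9286*t^2 - 3.1516*t - 20.5232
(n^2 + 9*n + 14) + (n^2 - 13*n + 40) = 2*n^2 - 4*n + 54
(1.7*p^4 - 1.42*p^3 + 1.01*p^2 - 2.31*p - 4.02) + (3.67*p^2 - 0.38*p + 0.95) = 1.7*p^4 - 1.42*p^3 + 4.68*p^2 - 2.69*p - 3.07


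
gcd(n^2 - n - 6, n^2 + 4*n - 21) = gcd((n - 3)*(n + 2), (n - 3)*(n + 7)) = n - 3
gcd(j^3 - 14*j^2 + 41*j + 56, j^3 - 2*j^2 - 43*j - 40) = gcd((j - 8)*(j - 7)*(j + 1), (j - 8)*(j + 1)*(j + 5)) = j^2 - 7*j - 8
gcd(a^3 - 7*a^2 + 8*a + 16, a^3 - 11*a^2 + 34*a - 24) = a - 4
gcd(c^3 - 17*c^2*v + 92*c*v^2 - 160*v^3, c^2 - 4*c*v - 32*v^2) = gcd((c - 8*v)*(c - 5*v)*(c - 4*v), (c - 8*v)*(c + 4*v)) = -c + 8*v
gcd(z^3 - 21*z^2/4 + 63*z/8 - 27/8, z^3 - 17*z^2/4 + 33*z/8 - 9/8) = z^2 - 15*z/4 + 9/4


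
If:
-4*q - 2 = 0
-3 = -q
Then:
No Solution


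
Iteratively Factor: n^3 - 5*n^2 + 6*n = (n)*(n^2 - 5*n + 6) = n*(n - 3)*(n - 2)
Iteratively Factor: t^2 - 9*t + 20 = (t - 5)*(t - 4)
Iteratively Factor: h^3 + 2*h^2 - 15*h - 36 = (h - 4)*(h^2 + 6*h + 9) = (h - 4)*(h + 3)*(h + 3)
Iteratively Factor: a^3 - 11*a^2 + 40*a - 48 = (a - 3)*(a^2 - 8*a + 16) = (a - 4)*(a - 3)*(a - 4)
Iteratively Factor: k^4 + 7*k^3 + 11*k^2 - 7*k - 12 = (k + 3)*(k^3 + 4*k^2 - k - 4) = (k + 3)*(k + 4)*(k^2 - 1) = (k - 1)*(k + 3)*(k + 4)*(k + 1)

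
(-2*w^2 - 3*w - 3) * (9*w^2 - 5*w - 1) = -18*w^4 - 17*w^3 - 10*w^2 + 18*w + 3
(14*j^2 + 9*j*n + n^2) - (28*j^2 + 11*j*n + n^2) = -14*j^2 - 2*j*n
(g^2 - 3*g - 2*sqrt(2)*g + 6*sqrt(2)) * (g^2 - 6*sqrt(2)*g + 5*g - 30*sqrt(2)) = g^4 - 8*sqrt(2)*g^3 + 2*g^3 - 16*sqrt(2)*g^2 + 9*g^2 + 48*g + 120*sqrt(2)*g - 360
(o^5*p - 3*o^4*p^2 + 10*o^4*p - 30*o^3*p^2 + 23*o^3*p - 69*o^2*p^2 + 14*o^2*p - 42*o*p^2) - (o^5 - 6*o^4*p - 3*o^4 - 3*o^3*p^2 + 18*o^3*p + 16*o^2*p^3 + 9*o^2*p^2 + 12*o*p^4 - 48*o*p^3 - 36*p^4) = o^5*p - o^5 - 3*o^4*p^2 + 16*o^4*p + 3*o^4 - 27*o^3*p^2 + 5*o^3*p - 16*o^2*p^3 - 78*o^2*p^2 + 14*o^2*p - 12*o*p^4 + 48*o*p^3 - 42*o*p^2 + 36*p^4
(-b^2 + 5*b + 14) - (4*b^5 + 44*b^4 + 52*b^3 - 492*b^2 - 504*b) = -4*b^5 - 44*b^4 - 52*b^3 + 491*b^2 + 509*b + 14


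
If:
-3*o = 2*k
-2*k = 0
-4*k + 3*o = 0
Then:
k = 0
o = 0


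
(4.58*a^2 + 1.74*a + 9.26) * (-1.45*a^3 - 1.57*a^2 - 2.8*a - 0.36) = -6.641*a^5 - 9.7136*a^4 - 28.9828*a^3 - 21.059*a^2 - 26.5544*a - 3.3336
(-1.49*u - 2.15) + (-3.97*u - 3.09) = -5.46*u - 5.24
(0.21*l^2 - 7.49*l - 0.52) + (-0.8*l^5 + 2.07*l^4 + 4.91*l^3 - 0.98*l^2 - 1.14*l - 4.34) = -0.8*l^5 + 2.07*l^4 + 4.91*l^3 - 0.77*l^2 - 8.63*l - 4.86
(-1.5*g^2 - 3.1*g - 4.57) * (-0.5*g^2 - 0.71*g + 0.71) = 0.75*g^4 + 2.615*g^3 + 3.421*g^2 + 1.0437*g - 3.2447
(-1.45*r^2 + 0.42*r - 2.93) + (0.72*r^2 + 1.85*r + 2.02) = -0.73*r^2 + 2.27*r - 0.91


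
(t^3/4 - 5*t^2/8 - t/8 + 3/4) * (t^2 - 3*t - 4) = t^5/4 - 11*t^4/8 + 3*t^3/4 + 29*t^2/8 - 7*t/4 - 3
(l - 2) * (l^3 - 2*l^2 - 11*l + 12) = l^4 - 4*l^3 - 7*l^2 + 34*l - 24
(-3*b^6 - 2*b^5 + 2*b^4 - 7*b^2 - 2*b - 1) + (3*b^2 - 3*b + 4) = -3*b^6 - 2*b^5 + 2*b^4 - 4*b^2 - 5*b + 3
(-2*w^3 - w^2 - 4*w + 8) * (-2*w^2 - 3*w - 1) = 4*w^5 + 8*w^4 + 13*w^3 - 3*w^2 - 20*w - 8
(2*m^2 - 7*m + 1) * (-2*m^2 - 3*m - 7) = -4*m^4 + 8*m^3 + 5*m^2 + 46*m - 7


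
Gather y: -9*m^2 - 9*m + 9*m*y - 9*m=-9*m^2 + 9*m*y - 18*m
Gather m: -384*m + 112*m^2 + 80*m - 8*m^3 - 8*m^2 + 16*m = -8*m^3 + 104*m^2 - 288*m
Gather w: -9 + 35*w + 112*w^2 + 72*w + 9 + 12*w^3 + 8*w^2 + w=12*w^3 + 120*w^2 + 108*w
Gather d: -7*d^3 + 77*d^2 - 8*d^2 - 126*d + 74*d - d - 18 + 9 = -7*d^3 + 69*d^2 - 53*d - 9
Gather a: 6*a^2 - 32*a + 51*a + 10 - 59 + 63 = 6*a^2 + 19*a + 14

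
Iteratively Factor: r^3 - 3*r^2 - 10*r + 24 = (r + 3)*(r^2 - 6*r + 8) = (r - 2)*(r + 3)*(r - 4)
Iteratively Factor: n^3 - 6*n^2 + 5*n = (n - 5)*(n^2 - n) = (n - 5)*(n - 1)*(n)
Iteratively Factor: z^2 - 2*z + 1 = (z - 1)*(z - 1)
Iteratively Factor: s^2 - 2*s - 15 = (s + 3)*(s - 5)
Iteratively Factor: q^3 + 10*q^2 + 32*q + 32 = (q + 4)*(q^2 + 6*q + 8) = (q + 4)^2*(q + 2)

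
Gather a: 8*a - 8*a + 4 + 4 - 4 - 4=0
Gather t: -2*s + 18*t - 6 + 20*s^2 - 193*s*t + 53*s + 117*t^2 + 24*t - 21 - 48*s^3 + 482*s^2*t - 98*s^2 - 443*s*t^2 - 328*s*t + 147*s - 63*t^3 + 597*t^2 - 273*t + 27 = -48*s^3 - 78*s^2 + 198*s - 63*t^3 + t^2*(714 - 443*s) + t*(482*s^2 - 521*s - 231)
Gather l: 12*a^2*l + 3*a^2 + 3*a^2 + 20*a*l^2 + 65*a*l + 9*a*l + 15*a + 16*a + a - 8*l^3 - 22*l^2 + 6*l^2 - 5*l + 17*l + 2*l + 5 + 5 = 6*a^2 + 32*a - 8*l^3 + l^2*(20*a - 16) + l*(12*a^2 + 74*a + 14) + 10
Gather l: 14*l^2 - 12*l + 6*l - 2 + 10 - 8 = 14*l^2 - 6*l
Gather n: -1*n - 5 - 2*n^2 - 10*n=-2*n^2 - 11*n - 5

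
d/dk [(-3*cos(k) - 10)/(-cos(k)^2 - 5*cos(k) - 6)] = (3*cos(k)^2 + 20*cos(k) + 32)*sin(k)/((cos(k) + 2)^2*(cos(k) + 3)^2)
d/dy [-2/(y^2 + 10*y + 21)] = 4*(y + 5)/(y^2 + 10*y + 21)^2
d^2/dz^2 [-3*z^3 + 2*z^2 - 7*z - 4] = 4 - 18*z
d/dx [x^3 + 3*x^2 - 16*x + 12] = 3*x^2 + 6*x - 16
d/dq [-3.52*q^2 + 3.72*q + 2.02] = 3.72 - 7.04*q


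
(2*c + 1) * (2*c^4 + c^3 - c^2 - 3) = 4*c^5 + 4*c^4 - c^3 - c^2 - 6*c - 3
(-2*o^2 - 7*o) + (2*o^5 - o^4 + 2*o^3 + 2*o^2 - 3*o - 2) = 2*o^5 - o^4 + 2*o^3 - 10*o - 2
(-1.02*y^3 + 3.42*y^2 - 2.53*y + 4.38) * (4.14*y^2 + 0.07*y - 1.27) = -4.2228*y^5 + 14.0874*y^4 - 8.9394*y^3 + 13.6127*y^2 + 3.5197*y - 5.5626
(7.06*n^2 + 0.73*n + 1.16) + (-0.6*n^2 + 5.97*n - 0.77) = 6.46*n^2 + 6.7*n + 0.39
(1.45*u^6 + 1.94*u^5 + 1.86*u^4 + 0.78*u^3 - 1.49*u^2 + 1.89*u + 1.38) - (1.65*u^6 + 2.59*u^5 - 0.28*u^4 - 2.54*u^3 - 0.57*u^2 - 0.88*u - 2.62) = -0.2*u^6 - 0.65*u^5 + 2.14*u^4 + 3.32*u^3 - 0.92*u^2 + 2.77*u + 4.0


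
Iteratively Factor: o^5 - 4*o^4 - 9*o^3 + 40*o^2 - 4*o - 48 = (o + 3)*(o^4 - 7*o^3 + 12*o^2 + 4*o - 16) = (o + 1)*(o + 3)*(o^3 - 8*o^2 + 20*o - 16) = (o - 2)*(o + 1)*(o + 3)*(o^2 - 6*o + 8) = (o - 4)*(o - 2)*(o + 1)*(o + 3)*(o - 2)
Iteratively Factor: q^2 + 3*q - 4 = (q + 4)*(q - 1)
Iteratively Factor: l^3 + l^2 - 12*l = (l)*(l^2 + l - 12) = l*(l + 4)*(l - 3)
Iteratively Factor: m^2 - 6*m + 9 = (m - 3)*(m - 3)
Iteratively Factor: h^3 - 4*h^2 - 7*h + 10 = (h + 2)*(h^2 - 6*h + 5) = (h - 1)*(h + 2)*(h - 5)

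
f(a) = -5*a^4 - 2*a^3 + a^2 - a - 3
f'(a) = -20*a^3 - 6*a^2 + 2*a - 1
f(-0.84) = -2.76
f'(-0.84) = 4.94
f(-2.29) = -108.95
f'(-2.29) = 203.14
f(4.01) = -1412.74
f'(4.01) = -1379.08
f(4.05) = -1468.72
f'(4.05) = -1419.92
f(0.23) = -3.22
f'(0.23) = -1.10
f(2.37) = -184.13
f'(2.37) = -296.20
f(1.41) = -27.79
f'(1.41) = -66.17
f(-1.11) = -5.51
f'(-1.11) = 16.74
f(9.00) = -34194.00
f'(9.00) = -15049.00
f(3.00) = -456.00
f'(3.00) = -589.00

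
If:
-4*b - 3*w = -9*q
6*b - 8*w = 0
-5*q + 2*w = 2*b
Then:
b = 0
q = 0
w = 0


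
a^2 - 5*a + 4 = (a - 4)*(a - 1)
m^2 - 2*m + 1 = (m - 1)^2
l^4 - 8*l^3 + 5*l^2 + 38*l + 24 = (l - 6)*(l - 4)*(l + 1)^2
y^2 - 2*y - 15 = (y - 5)*(y + 3)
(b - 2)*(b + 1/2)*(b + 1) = b^3 - b^2/2 - 5*b/2 - 1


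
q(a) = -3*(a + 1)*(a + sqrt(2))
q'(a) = -6*a - 3*sqrt(2) - 3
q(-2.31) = -3.52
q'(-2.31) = 6.62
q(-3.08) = -10.39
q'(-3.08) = 11.24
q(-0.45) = -1.59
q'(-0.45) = -4.54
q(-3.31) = -13.14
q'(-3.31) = 12.62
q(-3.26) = -12.51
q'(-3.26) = 12.32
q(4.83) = -109.21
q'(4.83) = -36.22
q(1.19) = -17.11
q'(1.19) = -14.38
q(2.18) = -34.29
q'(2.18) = -20.32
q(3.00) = -52.97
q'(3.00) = -25.24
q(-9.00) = -182.06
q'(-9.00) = 46.76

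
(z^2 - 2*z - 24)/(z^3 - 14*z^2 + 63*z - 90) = (z + 4)/(z^2 - 8*z + 15)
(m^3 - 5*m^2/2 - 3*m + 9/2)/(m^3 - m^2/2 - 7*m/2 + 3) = (2*m^2 - 3*m - 9)/(2*m^2 + m - 6)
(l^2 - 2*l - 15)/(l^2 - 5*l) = (l + 3)/l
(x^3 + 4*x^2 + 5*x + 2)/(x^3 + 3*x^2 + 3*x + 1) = (x + 2)/(x + 1)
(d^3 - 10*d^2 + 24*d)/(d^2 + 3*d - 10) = d*(d^2 - 10*d + 24)/(d^2 + 3*d - 10)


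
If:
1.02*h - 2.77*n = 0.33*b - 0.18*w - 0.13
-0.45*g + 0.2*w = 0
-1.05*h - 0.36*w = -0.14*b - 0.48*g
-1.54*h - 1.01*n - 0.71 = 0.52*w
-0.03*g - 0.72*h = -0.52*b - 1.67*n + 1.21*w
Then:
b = -3.49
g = -0.40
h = -0.34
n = 0.28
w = -0.90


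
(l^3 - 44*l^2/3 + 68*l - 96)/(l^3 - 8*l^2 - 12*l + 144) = (l - 8/3)/(l + 4)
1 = 1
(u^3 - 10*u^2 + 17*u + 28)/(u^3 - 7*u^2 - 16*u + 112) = (u + 1)/(u + 4)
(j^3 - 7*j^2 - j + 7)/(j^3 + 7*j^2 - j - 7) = (j - 7)/(j + 7)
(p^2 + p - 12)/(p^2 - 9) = (p + 4)/(p + 3)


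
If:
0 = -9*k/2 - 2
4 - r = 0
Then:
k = -4/9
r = 4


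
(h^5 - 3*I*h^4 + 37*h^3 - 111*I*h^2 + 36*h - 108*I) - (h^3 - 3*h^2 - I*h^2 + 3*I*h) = h^5 - 3*I*h^4 + 36*h^3 + 3*h^2 - 110*I*h^2 + 36*h - 3*I*h - 108*I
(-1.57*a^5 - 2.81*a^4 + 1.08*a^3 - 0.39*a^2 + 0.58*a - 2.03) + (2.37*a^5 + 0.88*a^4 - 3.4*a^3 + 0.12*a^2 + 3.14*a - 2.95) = 0.8*a^5 - 1.93*a^4 - 2.32*a^3 - 0.27*a^2 + 3.72*a - 4.98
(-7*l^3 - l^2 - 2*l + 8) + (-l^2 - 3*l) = -7*l^3 - 2*l^2 - 5*l + 8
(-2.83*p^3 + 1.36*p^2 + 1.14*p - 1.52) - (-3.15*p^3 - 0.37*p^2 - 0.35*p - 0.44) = 0.32*p^3 + 1.73*p^2 + 1.49*p - 1.08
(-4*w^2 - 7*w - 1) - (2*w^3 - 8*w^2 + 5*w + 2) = -2*w^3 + 4*w^2 - 12*w - 3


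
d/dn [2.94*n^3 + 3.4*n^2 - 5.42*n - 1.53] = 8.82*n^2 + 6.8*n - 5.42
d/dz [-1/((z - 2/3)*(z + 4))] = 6*(3*z + 5)/((z + 4)^2*(3*z - 2)^2)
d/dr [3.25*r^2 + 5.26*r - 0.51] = 6.5*r + 5.26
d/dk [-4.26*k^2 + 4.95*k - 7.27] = 4.95 - 8.52*k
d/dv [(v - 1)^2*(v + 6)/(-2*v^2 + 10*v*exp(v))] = (v - 1)*(v*(-3*v - 11)*(v - 5*exp(v)) - (v - 1)*(v + 6)*(5*v*exp(v) - 2*v + 5*exp(v)))/(2*v^2*(v - 5*exp(v))^2)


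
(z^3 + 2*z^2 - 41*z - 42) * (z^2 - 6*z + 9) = z^5 - 4*z^4 - 44*z^3 + 222*z^2 - 117*z - 378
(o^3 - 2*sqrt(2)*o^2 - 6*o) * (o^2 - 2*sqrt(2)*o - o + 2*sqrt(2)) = o^5 - 4*sqrt(2)*o^4 - o^4 + 2*o^3 + 4*sqrt(2)*o^3 - 2*o^2 + 12*sqrt(2)*o^2 - 12*sqrt(2)*o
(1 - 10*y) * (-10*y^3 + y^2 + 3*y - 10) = 100*y^4 - 20*y^3 - 29*y^2 + 103*y - 10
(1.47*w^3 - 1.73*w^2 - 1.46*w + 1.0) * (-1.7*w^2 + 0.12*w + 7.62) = -2.499*w^5 + 3.1174*w^4 + 13.4758*w^3 - 15.0578*w^2 - 11.0052*w + 7.62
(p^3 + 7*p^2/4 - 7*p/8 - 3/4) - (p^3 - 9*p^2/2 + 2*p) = 25*p^2/4 - 23*p/8 - 3/4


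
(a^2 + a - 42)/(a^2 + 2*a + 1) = (a^2 + a - 42)/(a^2 + 2*a + 1)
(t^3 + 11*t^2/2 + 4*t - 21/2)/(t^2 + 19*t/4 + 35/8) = 4*(t^2 + 2*t - 3)/(4*t + 5)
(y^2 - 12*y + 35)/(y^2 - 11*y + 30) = (y - 7)/(y - 6)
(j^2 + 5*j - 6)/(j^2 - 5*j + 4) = (j + 6)/(j - 4)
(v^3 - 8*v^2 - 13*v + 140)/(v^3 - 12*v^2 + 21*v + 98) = (v^2 - v - 20)/(v^2 - 5*v - 14)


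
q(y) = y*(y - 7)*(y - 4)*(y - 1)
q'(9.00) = 674.00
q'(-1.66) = -274.98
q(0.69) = -4.47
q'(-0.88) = -127.24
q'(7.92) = 318.78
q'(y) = y*(y - 7)*(y - 4) + y*(y - 7)*(y - 1) + y*(y - 4)*(y - 1) + (y - 7)*(y - 4)*(y - 1)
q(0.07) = -1.77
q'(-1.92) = -338.78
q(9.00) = 720.00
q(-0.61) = 34.45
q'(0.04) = -24.94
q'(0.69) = 9.99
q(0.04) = -1.06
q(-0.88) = 63.62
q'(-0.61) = -89.88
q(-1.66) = 216.43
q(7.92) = 197.65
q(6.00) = -60.00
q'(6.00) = 8.00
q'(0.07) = -22.72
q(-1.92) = 296.05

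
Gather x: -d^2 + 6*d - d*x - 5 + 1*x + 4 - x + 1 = -d^2 - d*x + 6*d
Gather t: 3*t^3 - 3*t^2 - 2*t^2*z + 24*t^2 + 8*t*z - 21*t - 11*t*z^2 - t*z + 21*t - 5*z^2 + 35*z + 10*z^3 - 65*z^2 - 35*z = 3*t^3 + t^2*(21 - 2*z) + t*(-11*z^2 + 7*z) + 10*z^3 - 70*z^2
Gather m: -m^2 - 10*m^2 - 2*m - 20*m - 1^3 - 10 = -11*m^2 - 22*m - 11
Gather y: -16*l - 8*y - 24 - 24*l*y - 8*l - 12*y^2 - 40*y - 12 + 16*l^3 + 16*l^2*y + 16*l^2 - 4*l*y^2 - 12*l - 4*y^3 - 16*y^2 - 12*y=16*l^3 + 16*l^2 - 36*l - 4*y^3 + y^2*(-4*l - 28) + y*(16*l^2 - 24*l - 60) - 36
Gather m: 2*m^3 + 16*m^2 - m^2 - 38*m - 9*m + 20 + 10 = 2*m^3 + 15*m^2 - 47*m + 30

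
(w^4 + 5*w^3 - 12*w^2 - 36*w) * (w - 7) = w^5 - 2*w^4 - 47*w^3 + 48*w^2 + 252*w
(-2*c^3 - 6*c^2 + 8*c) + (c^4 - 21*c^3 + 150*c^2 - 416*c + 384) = c^4 - 23*c^3 + 144*c^2 - 408*c + 384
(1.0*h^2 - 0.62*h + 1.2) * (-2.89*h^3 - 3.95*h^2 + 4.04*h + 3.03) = -2.89*h^5 - 2.1582*h^4 + 3.021*h^3 - 4.2148*h^2 + 2.9694*h + 3.636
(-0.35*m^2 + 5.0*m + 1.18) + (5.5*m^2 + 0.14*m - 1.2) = 5.15*m^2 + 5.14*m - 0.02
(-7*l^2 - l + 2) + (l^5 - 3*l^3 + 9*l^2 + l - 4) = l^5 - 3*l^3 + 2*l^2 - 2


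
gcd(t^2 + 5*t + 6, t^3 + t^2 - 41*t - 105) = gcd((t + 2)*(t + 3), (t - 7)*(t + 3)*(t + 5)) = t + 3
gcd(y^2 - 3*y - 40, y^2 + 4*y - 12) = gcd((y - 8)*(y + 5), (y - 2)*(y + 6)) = 1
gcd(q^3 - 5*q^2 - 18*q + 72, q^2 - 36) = q - 6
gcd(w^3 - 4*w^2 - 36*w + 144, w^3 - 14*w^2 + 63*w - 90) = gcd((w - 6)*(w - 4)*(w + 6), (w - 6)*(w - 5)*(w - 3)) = w - 6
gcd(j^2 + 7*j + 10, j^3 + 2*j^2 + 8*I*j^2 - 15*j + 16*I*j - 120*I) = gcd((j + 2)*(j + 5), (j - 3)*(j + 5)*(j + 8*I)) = j + 5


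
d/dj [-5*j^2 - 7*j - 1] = -10*j - 7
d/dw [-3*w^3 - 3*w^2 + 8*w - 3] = -9*w^2 - 6*w + 8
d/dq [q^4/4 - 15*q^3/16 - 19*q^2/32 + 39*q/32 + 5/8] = q^3 - 45*q^2/16 - 19*q/16 + 39/32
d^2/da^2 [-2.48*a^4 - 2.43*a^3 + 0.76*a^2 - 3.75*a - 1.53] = -29.76*a^2 - 14.58*a + 1.52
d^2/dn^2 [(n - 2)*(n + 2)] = 2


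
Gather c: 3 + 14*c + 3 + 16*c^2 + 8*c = 16*c^2 + 22*c + 6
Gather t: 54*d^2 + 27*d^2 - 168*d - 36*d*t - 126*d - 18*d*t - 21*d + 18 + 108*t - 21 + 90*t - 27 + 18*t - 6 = 81*d^2 - 315*d + t*(216 - 54*d) - 36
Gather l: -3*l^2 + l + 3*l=-3*l^2 + 4*l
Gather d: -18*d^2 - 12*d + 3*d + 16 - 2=-18*d^2 - 9*d + 14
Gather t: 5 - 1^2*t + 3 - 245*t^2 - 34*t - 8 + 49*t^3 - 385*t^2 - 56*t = 49*t^3 - 630*t^2 - 91*t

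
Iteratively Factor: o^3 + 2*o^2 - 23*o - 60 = (o - 5)*(o^2 + 7*o + 12) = (o - 5)*(o + 4)*(o + 3)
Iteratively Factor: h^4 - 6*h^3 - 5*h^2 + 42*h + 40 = (h + 1)*(h^3 - 7*h^2 + 2*h + 40) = (h + 1)*(h + 2)*(h^2 - 9*h + 20) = (h - 4)*(h + 1)*(h + 2)*(h - 5)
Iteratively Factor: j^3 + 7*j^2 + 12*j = (j)*(j^2 + 7*j + 12) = j*(j + 3)*(j + 4)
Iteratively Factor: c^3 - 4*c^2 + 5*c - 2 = (c - 1)*(c^2 - 3*c + 2) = (c - 2)*(c - 1)*(c - 1)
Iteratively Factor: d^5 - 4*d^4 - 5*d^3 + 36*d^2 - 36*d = (d - 2)*(d^4 - 2*d^3 - 9*d^2 + 18*d) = d*(d - 2)*(d^3 - 2*d^2 - 9*d + 18) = d*(d - 2)*(d + 3)*(d^2 - 5*d + 6) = d*(d - 3)*(d - 2)*(d + 3)*(d - 2)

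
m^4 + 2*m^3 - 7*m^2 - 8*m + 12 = (m - 2)*(m - 1)*(m + 2)*(m + 3)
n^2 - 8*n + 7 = (n - 7)*(n - 1)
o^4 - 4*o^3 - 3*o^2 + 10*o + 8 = (o - 4)*(o - 2)*(o + 1)^2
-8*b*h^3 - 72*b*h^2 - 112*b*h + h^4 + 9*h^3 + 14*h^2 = h*(-8*b + h)*(h + 2)*(h + 7)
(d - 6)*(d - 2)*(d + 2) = d^3 - 6*d^2 - 4*d + 24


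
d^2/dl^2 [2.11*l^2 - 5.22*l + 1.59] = 4.22000000000000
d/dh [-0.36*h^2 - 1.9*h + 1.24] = -0.72*h - 1.9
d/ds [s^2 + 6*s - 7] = 2*s + 6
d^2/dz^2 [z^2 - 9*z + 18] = 2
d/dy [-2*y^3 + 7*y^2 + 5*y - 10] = -6*y^2 + 14*y + 5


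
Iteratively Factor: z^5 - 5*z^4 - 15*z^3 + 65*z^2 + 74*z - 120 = (z + 3)*(z^4 - 8*z^3 + 9*z^2 + 38*z - 40) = (z - 1)*(z + 3)*(z^3 - 7*z^2 + 2*z + 40) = (z - 5)*(z - 1)*(z + 3)*(z^2 - 2*z - 8) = (z - 5)*(z - 4)*(z - 1)*(z + 3)*(z + 2)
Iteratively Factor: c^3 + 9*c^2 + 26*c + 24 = (c + 3)*(c^2 + 6*c + 8) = (c + 2)*(c + 3)*(c + 4)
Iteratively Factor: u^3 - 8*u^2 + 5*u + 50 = (u - 5)*(u^2 - 3*u - 10) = (u - 5)^2*(u + 2)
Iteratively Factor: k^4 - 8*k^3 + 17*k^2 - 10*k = (k - 2)*(k^3 - 6*k^2 + 5*k) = k*(k - 2)*(k^2 - 6*k + 5) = k*(k - 5)*(k - 2)*(k - 1)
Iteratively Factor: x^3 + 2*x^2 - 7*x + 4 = (x + 4)*(x^2 - 2*x + 1) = (x - 1)*(x + 4)*(x - 1)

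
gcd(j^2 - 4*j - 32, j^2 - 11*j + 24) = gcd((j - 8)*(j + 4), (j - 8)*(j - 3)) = j - 8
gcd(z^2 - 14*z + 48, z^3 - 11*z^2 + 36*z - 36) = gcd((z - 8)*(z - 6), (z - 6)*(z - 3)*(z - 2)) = z - 6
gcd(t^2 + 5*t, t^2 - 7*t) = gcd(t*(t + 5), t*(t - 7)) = t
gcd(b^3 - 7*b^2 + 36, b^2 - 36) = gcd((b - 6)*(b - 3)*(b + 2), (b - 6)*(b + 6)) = b - 6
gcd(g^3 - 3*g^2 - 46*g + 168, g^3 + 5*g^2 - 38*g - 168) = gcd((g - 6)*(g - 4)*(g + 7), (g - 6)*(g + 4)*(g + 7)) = g^2 + g - 42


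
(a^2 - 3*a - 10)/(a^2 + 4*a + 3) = (a^2 - 3*a - 10)/(a^2 + 4*a + 3)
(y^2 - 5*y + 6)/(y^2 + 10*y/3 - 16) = 3*(y^2 - 5*y + 6)/(3*y^2 + 10*y - 48)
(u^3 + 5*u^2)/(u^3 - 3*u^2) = (u + 5)/(u - 3)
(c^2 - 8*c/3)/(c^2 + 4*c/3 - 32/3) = c/(c + 4)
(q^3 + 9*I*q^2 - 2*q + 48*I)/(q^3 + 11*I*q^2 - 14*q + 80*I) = (q + 3*I)/(q + 5*I)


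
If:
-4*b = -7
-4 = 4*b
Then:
No Solution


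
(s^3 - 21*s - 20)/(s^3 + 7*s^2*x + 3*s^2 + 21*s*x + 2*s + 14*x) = (s^2 - s - 20)/(s^2 + 7*s*x + 2*s + 14*x)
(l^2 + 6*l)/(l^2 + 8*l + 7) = l*(l + 6)/(l^2 + 8*l + 7)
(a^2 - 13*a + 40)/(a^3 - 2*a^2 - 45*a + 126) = (a^2 - 13*a + 40)/(a^3 - 2*a^2 - 45*a + 126)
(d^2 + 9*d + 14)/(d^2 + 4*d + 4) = (d + 7)/(d + 2)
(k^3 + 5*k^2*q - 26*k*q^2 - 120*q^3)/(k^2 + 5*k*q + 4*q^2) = (k^2 + k*q - 30*q^2)/(k + q)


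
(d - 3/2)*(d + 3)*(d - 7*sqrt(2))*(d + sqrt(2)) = d^4 - 6*sqrt(2)*d^3 + 3*d^3/2 - 37*d^2/2 - 9*sqrt(2)*d^2 - 21*d + 27*sqrt(2)*d + 63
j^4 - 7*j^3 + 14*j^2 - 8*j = j*(j - 4)*(j - 2)*(j - 1)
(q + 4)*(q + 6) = q^2 + 10*q + 24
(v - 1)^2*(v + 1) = v^3 - v^2 - v + 1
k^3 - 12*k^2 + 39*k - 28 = (k - 7)*(k - 4)*(k - 1)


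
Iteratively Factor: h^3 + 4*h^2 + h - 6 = (h + 2)*(h^2 + 2*h - 3) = (h + 2)*(h + 3)*(h - 1)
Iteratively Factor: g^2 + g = (g + 1)*(g)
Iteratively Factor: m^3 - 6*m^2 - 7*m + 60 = (m - 4)*(m^2 - 2*m - 15) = (m - 5)*(m - 4)*(m + 3)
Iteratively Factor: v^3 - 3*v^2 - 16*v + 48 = (v - 3)*(v^2 - 16) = (v - 3)*(v + 4)*(v - 4)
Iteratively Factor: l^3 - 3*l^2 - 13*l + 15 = (l - 1)*(l^2 - 2*l - 15) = (l - 5)*(l - 1)*(l + 3)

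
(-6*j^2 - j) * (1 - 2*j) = 12*j^3 - 4*j^2 - j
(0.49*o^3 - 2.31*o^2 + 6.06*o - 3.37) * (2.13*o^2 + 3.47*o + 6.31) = 1.0437*o^5 - 3.22*o^4 + 7.984*o^3 - 0.726000000000003*o^2 + 26.5447*o - 21.2647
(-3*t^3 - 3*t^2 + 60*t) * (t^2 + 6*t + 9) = -3*t^5 - 21*t^4 + 15*t^3 + 333*t^2 + 540*t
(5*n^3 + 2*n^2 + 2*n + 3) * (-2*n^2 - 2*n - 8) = -10*n^5 - 14*n^4 - 48*n^3 - 26*n^2 - 22*n - 24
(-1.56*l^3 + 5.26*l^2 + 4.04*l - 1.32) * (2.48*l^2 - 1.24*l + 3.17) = -3.8688*l^5 + 14.9792*l^4 - 1.4484*l^3 + 8.391*l^2 + 14.4436*l - 4.1844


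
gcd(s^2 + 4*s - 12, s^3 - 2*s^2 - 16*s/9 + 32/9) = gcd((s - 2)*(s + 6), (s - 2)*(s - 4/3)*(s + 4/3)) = s - 2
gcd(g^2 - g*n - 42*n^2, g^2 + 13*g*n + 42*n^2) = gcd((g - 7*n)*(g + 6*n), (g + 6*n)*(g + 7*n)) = g + 6*n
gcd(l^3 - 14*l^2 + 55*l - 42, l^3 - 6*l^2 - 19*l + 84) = l - 7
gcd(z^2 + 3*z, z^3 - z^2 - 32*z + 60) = 1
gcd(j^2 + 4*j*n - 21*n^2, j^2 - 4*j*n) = 1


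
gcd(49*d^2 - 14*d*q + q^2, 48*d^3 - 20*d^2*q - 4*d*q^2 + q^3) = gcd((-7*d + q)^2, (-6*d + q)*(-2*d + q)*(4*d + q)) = 1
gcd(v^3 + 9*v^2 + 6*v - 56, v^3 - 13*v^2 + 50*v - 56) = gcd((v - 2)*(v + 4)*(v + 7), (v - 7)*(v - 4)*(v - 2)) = v - 2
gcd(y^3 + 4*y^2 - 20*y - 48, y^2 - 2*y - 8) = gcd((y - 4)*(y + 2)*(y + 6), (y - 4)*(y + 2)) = y^2 - 2*y - 8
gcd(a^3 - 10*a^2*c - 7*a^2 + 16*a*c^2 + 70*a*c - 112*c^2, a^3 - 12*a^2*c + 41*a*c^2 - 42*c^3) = a - 2*c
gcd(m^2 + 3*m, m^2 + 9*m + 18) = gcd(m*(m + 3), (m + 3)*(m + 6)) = m + 3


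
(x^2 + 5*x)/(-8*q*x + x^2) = (x + 5)/(-8*q + x)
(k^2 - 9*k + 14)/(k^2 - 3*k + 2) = (k - 7)/(k - 1)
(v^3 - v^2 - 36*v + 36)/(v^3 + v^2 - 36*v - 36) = (v - 1)/(v + 1)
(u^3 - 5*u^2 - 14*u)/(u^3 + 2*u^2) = (u - 7)/u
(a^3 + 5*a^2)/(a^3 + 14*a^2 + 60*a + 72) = a^2*(a + 5)/(a^3 + 14*a^2 + 60*a + 72)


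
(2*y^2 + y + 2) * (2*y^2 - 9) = 4*y^4 + 2*y^3 - 14*y^2 - 9*y - 18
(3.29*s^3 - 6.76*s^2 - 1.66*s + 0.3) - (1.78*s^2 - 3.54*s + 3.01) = 3.29*s^3 - 8.54*s^2 + 1.88*s - 2.71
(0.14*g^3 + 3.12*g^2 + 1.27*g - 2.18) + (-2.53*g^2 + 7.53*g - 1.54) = 0.14*g^3 + 0.59*g^2 + 8.8*g - 3.72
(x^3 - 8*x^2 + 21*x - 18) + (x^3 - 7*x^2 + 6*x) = 2*x^3 - 15*x^2 + 27*x - 18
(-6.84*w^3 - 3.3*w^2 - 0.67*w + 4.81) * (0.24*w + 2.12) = -1.6416*w^4 - 15.2928*w^3 - 7.1568*w^2 - 0.266*w + 10.1972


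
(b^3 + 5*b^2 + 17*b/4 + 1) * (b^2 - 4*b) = b^5 + b^4 - 63*b^3/4 - 16*b^2 - 4*b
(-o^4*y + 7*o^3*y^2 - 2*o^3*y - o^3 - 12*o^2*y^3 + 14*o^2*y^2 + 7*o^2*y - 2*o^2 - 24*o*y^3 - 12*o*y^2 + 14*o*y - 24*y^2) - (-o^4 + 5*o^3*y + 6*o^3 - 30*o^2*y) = -o^4*y + o^4 + 7*o^3*y^2 - 7*o^3*y - 7*o^3 - 12*o^2*y^3 + 14*o^2*y^2 + 37*o^2*y - 2*o^2 - 24*o*y^3 - 12*o*y^2 + 14*o*y - 24*y^2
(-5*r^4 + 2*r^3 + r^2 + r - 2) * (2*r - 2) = -10*r^5 + 14*r^4 - 2*r^3 - 6*r + 4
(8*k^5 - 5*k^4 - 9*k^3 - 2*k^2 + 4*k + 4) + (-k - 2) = 8*k^5 - 5*k^4 - 9*k^3 - 2*k^2 + 3*k + 2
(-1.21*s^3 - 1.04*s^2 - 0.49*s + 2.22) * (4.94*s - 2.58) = -5.9774*s^4 - 2.0158*s^3 + 0.2626*s^2 + 12.231*s - 5.7276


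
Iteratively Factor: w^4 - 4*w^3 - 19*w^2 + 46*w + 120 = (w - 5)*(w^3 + w^2 - 14*w - 24) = (w - 5)*(w + 3)*(w^2 - 2*w - 8) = (w - 5)*(w - 4)*(w + 3)*(w + 2)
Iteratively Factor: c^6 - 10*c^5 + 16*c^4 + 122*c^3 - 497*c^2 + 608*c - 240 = (c - 1)*(c^5 - 9*c^4 + 7*c^3 + 129*c^2 - 368*c + 240) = (c - 1)^2*(c^4 - 8*c^3 - c^2 + 128*c - 240) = (c - 4)*(c - 1)^2*(c^3 - 4*c^2 - 17*c + 60) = (c - 5)*(c - 4)*(c - 1)^2*(c^2 + c - 12) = (c - 5)*(c - 4)*(c - 1)^2*(c + 4)*(c - 3)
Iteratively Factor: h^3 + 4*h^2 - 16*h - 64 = (h + 4)*(h^2 - 16) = (h - 4)*(h + 4)*(h + 4)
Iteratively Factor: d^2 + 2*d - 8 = (d - 2)*(d + 4)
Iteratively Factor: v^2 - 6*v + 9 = (v - 3)*(v - 3)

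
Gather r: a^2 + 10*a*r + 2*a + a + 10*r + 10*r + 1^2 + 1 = a^2 + 3*a + r*(10*a + 20) + 2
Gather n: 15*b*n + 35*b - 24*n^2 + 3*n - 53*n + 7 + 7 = 35*b - 24*n^2 + n*(15*b - 50) + 14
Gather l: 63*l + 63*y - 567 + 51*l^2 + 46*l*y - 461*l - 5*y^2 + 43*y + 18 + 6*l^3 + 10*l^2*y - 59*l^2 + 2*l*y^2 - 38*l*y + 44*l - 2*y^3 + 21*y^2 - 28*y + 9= 6*l^3 + l^2*(10*y - 8) + l*(2*y^2 + 8*y - 354) - 2*y^3 + 16*y^2 + 78*y - 540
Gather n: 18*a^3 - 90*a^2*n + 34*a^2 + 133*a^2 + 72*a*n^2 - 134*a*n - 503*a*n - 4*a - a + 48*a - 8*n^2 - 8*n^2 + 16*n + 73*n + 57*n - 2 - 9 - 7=18*a^3 + 167*a^2 + 43*a + n^2*(72*a - 16) + n*(-90*a^2 - 637*a + 146) - 18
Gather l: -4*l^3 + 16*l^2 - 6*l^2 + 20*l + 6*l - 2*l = -4*l^3 + 10*l^2 + 24*l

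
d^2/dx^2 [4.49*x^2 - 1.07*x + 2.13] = 8.98000000000000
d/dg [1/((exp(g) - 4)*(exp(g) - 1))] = (5 - 2*exp(g))*exp(g)/(exp(4*g) - 10*exp(3*g) + 33*exp(2*g) - 40*exp(g) + 16)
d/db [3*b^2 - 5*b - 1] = 6*b - 5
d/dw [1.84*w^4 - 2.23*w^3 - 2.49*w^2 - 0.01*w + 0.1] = 7.36*w^3 - 6.69*w^2 - 4.98*w - 0.01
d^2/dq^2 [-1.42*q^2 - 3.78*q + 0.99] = -2.84000000000000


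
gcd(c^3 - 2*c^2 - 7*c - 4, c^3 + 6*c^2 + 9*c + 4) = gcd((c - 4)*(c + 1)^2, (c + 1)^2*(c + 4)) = c^2 + 2*c + 1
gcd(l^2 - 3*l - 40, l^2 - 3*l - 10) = 1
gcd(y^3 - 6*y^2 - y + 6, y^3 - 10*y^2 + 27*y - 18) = y^2 - 7*y + 6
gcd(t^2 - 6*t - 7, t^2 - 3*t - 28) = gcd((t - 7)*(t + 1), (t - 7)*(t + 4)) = t - 7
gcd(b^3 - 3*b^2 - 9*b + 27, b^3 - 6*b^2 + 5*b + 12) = b - 3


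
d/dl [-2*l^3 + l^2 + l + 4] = -6*l^2 + 2*l + 1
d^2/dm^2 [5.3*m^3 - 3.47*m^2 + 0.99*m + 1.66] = 31.8*m - 6.94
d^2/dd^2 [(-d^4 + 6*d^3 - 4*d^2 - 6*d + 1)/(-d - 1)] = 2*(3*d^4 + 2*d^3 - 12*d^2 - 18*d - 3)/(d^3 + 3*d^2 + 3*d + 1)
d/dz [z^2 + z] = 2*z + 1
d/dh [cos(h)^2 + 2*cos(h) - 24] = -2*(cos(h) + 1)*sin(h)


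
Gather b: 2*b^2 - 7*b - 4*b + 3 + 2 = 2*b^2 - 11*b + 5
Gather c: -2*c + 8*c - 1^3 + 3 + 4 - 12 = 6*c - 6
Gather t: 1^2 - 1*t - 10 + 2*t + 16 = t + 7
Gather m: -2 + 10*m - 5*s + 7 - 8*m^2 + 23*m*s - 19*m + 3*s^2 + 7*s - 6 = -8*m^2 + m*(23*s - 9) + 3*s^2 + 2*s - 1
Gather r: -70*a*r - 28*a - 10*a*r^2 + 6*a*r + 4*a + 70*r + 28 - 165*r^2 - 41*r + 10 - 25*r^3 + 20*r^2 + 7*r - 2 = -24*a - 25*r^3 + r^2*(-10*a - 145) + r*(36 - 64*a) + 36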